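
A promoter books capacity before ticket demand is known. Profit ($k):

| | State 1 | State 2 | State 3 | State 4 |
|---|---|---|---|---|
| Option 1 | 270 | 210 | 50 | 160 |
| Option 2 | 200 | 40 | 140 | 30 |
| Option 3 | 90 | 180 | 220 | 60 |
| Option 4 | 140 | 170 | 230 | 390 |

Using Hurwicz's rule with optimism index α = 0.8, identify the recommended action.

Option 4

Option 1: 0.8·270 + 0.2·50 = 226
Option 2: 0.8·200 + 0.2·30 = 166
Option 3: 0.8·220 + 0.2·60 = 188
Option 4: 0.8·390 + 0.2·140 = 340
Highest Hurwicz score = 340 → Option 4.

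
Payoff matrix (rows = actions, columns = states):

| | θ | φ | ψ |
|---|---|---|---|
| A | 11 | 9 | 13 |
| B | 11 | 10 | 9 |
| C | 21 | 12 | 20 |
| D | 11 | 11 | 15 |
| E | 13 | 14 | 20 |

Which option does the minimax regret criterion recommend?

Column bests: θ=21, φ=14, ψ=20.
A regrets: 10, 5, 7 → max 10
B regrets: 10, 4, 11 → max 11
C regrets: 0, 2, 0 → max 2
D regrets: 10, 3, 5 → max 10
E regrets: 8, 0, 0 → max 8
Smallest max regret = 2 → C.

C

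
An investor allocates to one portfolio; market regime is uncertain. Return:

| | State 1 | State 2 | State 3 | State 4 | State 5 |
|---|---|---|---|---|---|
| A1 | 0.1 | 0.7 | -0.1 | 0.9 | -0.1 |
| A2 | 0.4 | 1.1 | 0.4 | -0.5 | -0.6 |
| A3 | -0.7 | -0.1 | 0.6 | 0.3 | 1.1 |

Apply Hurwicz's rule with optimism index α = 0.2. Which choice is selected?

A1

A1: 0.2·0.9 + 0.8·(-0.1) = 0.1
A2: 0.2·1.1 + 0.8·(-0.6) = -0.26
A3: 0.2·1.1 + 0.8·(-0.7) = -0.34
Highest Hurwicz score = 0.1 → A1.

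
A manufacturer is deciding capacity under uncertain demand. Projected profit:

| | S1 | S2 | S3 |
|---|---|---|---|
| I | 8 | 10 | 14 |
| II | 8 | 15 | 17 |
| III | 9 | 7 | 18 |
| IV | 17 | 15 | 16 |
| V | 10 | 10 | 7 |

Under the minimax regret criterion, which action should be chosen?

Column bests: S1=17, S2=15, S3=18.
I regrets: 9, 5, 4 → max 9
II regrets: 9, 0, 1 → max 9
III regrets: 8, 8, 0 → max 8
IV regrets: 0, 0, 2 → max 2
V regrets: 7, 5, 11 → max 11
Smallest max regret = 2 → IV.

IV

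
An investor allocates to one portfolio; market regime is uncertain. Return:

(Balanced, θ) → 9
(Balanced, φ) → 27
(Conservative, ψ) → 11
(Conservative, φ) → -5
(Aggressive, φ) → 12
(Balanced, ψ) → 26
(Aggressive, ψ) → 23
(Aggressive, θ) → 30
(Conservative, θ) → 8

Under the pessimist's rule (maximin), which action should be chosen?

Aggressive

Row minima: Conservative=-5, Balanced=9, Aggressive=12
Best worst-case = 12 → Aggressive.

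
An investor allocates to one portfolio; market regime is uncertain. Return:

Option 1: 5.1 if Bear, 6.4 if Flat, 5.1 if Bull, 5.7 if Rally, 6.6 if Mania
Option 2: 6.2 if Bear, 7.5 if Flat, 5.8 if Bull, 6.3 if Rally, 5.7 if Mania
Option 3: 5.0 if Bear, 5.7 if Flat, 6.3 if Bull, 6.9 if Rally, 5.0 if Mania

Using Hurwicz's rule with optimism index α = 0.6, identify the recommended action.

Option 2

Option 1: 0.6·6.6 + 0.4·5.1 = 6
Option 2: 0.6·7.5 + 0.4·5.7 = 6.78
Option 3: 0.6·6.9 + 0.4·5.0 = 6.14
Highest Hurwicz score = 6.78 → Option 2.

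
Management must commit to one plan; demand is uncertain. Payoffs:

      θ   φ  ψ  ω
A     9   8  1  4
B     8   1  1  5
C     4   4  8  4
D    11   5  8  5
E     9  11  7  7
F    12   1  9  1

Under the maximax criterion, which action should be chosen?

F

Row maxima: A=9, B=8, C=8, D=11, E=11, F=12
Best best-case = 12 → F.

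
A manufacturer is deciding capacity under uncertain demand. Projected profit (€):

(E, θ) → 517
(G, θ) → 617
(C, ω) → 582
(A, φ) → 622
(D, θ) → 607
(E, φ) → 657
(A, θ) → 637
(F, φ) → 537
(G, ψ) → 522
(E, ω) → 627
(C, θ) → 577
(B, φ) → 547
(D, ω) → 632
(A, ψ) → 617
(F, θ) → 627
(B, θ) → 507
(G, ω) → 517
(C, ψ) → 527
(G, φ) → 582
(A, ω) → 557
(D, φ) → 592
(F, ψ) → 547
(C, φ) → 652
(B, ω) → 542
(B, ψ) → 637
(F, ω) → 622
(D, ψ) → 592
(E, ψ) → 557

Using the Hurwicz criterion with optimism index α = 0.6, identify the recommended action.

D

A: 0.6·637 + 0.4·557 = 605
B: 0.6·637 + 0.4·507 = 585
C: 0.6·652 + 0.4·527 = 602
D: 0.6·632 + 0.4·592 = 616
E: 0.6·657 + 0.4·517 = 601
F: 0.6·627 + 0.4·537 = 591
G: 0.6·617 + 0.4·517 = 577
Highest Hurwicz score = 616 → D.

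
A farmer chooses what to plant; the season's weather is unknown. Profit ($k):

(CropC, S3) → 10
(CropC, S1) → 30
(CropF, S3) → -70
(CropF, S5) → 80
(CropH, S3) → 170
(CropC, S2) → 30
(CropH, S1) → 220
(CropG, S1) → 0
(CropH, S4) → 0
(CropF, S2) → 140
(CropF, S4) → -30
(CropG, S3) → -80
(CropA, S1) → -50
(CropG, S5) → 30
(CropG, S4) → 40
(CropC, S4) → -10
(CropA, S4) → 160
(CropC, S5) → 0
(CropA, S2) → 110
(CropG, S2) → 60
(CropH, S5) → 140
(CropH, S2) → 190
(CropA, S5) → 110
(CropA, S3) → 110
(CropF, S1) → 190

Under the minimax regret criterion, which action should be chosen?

Column bests: S1=220, S2=190, S3=170, S4=160, S5=140.
CropH regrets: 0, 0, 0, 160, 0 → max 160
CropC regrets: 190, 160, 160, 170, 140 → max 190
CropA regrets: 270, 80, 60, 0, 30 → max 270
CropG regrets: 220, 130, 250, 120, 110 → max 250
CropF regrets: 30, 50, 240, 190, 60 → max 240
Smallest max regret = 160 → CropH.

CropH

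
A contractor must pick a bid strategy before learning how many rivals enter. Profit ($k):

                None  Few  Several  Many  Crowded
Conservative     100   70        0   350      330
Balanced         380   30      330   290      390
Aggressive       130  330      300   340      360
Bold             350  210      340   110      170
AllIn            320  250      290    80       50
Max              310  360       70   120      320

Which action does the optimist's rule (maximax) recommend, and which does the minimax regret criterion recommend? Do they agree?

maximax → Balanced; minimax regret → Bold (disagree)

Row maxima: Conservative=350, Balanced=390, Aggressive=360, Bold=350, AllIn=320, Max=360
Best best-case = 390 → Balanced.
Column bests: None=380, Few=360, Several=340, Many=350, Crowded=390.
Conservative regrets: 280, 290, 340, 0, 60 → max 340
Balanced regrets: 0, 330, 10, 60, 0 → max 330
Aggressive regrets: 250, 30, 40, 10, 30 → max 250
Bold regrets: 30, 150, 0, 240, 220 → max 240
AllIn regrets: 60, 110, 50, 270, 340 → max 340
Max regrets: 70, 0, 270, 230, 70 → max 270
Smallest max regret = 240 → Bold.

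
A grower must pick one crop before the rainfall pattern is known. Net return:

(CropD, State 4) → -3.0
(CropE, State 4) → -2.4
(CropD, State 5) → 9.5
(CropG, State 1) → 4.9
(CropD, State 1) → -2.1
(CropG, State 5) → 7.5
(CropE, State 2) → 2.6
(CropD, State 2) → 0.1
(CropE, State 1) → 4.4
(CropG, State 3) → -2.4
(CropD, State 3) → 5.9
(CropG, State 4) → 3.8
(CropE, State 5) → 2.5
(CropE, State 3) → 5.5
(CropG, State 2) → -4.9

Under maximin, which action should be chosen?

CropE

Row minima: CropE=-2.4, CropD=-3.0, CropG=-4.9
Best worst-case = -2.4 → CropE.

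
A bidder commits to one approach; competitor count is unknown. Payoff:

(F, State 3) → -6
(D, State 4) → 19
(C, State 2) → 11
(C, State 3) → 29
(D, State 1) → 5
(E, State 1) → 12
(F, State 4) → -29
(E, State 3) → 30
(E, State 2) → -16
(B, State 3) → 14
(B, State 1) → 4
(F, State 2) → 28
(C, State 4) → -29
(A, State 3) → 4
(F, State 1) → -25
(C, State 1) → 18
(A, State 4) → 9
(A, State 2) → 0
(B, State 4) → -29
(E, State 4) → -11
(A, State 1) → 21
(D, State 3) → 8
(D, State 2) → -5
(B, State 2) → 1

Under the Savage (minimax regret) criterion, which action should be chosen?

A

Column bests: State 1=21, State 2=28, State 3=30, State 4=19.
A regrets: 0, 28, 26, 10 → max 28
B regrets: 17, 27, 16, 48 → max 48
C regrets: 3, 17, 1, 48 → max 48
D regrets: 16, 33, 22, 0 → max 33
E regrets: 9, 44, 0, 30 → max 44
F regrets: 46, 0, 36, 48 → max 48
Smallest max regret = 28 → A.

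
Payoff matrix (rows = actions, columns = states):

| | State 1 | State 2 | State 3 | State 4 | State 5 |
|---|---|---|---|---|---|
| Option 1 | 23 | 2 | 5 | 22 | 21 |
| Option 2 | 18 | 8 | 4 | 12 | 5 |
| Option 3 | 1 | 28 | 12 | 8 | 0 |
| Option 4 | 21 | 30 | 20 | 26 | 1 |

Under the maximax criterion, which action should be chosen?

Option 4

Row maxima: Option 1=23, Option 2=18, Option 3=28, Option 4=30
Best best-case = 30 → Option 4.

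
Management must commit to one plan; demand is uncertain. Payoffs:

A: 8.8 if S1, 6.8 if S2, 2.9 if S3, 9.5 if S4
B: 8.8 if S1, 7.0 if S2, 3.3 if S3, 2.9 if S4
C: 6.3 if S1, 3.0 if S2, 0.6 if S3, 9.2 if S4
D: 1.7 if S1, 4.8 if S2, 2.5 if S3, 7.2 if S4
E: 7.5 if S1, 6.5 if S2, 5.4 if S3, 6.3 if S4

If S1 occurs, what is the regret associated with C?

Best payoff under S1 is 8.8.
Regret = 8.8 − 6.3 = 2.5.

2.5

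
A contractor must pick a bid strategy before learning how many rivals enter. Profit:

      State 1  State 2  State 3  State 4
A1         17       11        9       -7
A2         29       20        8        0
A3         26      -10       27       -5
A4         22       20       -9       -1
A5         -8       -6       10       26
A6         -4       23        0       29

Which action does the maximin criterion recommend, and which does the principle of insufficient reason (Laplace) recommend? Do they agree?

Row minima: A1=-7, A2=0, A3=-10, A4=-9, A5=-8, A6=-4
Best worst-case = 0 → A2.
Row averages: A1=7.5, A2=14.25, A3=9.5, A4=8, A5=5.5, A6=12
Highest average = 14.25 → A2.

maximin → A2; laplace → A2 (agree)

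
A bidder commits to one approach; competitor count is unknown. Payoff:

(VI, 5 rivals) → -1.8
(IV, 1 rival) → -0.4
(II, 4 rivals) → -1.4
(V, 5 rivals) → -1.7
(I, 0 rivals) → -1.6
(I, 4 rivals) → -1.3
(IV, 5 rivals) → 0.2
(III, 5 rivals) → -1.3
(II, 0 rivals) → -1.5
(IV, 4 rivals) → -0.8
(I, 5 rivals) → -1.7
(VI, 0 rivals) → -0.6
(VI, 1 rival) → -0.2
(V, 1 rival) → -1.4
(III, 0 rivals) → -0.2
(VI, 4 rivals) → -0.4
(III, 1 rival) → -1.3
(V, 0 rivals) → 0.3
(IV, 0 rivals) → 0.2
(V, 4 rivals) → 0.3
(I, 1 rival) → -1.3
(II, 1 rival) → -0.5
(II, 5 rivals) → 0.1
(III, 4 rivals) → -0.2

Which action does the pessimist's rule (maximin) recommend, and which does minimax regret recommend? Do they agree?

maximin → IV; minimax regret → IV (agree)

Row minima: I=-1.7, II=-1.5, III=-1.3, IV=-0.8, V=-1.7, VI=-1.8
Best worst-case = -0.8 → IV.
Column bests: 0 rivals=0.3, 1 rival=-0.2, 4 rivals=0.3, 5 rivals=0.2.
I regrets: 1.9, 1.1, 1.6, 1.9 → max 1.9
II regrets: 1.8, 0.3, 1.7, 0.1 → max 1.8
III regrets: 0.5, 1.1, 0.5, 1.5 → max 1.5
IV regrets: 0.1, 0.2, 1.1, 0.0 → max 1.1
V regrets: 0.0, 1.2, 0.0, 1.9 → max 1.9
VI regrets: 0.9, 0.0, 0.7, 2.0 → max 2.0
Smallest max regret = 1.1 → IV.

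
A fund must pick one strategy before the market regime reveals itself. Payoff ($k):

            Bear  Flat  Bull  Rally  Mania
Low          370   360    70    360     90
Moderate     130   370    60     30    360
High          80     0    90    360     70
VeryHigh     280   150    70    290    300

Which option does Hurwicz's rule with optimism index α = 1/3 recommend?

Low

Low: 1/3·370 + 2/3·70 = 170
Moderate: 1/3·370 + 2/3·30 = 430/3
High: 1/3·360 + 2/3·0 = 120
VeryHigh: 1/3·300 + 2/3·70 = 440/3
Highest Hurwicz score = 170 → Low.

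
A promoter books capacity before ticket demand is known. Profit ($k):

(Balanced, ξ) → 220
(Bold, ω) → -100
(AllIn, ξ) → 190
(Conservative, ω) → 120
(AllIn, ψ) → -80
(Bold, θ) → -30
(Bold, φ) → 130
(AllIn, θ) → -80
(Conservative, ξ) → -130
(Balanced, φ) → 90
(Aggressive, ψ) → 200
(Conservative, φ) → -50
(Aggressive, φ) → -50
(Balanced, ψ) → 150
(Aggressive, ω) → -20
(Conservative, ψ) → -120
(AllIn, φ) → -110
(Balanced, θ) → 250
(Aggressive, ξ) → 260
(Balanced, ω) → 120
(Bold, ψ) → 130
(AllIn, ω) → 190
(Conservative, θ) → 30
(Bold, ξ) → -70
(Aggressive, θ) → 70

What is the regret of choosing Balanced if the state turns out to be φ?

Best payoff under φ is 130.
Regret = 130 − 90 = 40.

40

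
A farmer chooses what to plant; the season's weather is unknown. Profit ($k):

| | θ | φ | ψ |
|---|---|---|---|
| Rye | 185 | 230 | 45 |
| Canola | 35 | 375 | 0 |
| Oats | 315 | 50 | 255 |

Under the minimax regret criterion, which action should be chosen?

Rye

Column bests: θ=315, φ=375, ψ=255.
Rye regrets: 130, 145, 210 → max 210
Canola regrets: 280, 0, 255 → max 280
Oats regrets: 0, 325, 0 → max 325
Smallest max regret = 210 → Rye.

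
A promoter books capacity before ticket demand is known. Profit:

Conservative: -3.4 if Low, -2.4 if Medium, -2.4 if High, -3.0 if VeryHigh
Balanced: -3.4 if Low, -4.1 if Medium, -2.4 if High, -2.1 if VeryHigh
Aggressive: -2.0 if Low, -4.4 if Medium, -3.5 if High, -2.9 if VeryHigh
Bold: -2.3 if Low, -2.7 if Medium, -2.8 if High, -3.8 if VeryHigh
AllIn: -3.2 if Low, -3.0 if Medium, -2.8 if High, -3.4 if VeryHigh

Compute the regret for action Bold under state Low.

0.3

Best payoff under Low is -2.0.
Regret = -2.0 − (-2.3) = 0.3.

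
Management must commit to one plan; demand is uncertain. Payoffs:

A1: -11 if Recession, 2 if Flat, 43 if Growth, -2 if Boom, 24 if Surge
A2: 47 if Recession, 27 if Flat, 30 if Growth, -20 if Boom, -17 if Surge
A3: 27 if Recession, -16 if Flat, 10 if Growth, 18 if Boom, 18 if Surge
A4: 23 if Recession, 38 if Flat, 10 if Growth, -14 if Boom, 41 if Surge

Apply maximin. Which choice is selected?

A1

Row minima: A1=-11, A2=-20, A3=-16, A4=-14
Best worst-case = -11 → A1.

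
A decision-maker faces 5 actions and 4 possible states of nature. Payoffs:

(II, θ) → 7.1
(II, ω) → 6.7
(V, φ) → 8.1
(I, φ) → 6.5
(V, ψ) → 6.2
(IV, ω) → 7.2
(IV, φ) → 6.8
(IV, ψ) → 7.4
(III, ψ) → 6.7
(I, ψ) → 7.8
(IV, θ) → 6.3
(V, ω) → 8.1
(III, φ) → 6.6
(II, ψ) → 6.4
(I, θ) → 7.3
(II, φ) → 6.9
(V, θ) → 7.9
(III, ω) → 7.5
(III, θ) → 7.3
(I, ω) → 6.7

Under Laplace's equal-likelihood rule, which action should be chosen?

Row averages: I=7.075, II=6.775, III=7.025, IV=6.925, V=7.575
Highest average = 7.575 → V.

V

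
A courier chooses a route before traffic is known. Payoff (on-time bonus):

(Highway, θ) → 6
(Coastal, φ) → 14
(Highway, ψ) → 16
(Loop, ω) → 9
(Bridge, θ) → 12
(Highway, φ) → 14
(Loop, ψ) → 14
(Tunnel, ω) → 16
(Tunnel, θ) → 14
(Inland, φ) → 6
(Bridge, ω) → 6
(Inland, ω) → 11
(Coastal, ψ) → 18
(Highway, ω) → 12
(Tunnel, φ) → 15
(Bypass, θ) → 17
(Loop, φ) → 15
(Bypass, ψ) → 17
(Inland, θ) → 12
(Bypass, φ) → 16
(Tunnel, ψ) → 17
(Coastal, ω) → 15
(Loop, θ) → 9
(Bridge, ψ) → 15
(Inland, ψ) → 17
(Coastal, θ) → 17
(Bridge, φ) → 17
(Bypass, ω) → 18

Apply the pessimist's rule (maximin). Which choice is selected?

Bypass

Row minima: Inland=6, Coastal=14, Highway=6, Bridge=6, Bypass=16, Tunnel=14, Loop=9
Best worst-case = 16 → Bypass.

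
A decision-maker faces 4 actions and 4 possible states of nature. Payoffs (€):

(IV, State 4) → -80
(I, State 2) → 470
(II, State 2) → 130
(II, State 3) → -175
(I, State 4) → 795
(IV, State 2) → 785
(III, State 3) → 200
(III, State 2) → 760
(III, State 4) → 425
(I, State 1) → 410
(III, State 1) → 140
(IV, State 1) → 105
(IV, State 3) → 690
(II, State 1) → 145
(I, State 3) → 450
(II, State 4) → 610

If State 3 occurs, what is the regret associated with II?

Best payoff under State 3 is 690.
Regret = 690 − (-175) = 865.

865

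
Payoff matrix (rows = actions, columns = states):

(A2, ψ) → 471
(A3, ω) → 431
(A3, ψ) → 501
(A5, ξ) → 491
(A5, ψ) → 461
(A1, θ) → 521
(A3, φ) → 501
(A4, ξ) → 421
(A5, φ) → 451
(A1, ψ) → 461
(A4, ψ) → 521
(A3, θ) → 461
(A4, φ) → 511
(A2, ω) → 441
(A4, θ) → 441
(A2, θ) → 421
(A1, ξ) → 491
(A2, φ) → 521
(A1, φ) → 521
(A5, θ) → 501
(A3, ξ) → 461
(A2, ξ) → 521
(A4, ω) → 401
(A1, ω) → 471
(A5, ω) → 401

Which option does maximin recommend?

Row minima: A1=461, A2=421, A3=431, A4=401, A5=401
Best worst-case = 461 → A1.

A1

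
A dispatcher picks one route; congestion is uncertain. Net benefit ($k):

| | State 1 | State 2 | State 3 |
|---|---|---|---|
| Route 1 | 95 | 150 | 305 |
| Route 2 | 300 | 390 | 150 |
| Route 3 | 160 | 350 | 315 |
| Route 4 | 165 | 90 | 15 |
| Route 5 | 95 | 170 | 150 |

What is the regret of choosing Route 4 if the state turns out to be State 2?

300

Best payoff under State 2 is 390.
Regret = 390 − 90 = 300.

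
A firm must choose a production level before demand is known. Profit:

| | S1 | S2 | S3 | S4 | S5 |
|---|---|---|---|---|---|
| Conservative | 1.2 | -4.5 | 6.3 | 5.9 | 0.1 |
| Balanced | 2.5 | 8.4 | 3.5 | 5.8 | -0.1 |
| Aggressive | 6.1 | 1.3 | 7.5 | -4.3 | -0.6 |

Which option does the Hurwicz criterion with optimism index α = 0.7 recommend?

Conservative: 0.7·6.3 + 0.3·(-4.5) = 3.06
Balanced: 0.7·8.4 + 0.3·(-0.1) = 5.85
Aggressive: 0.7·7.5 + 0.3·(-4.3) = 3.96
Highest Hurwicz score = 5.85 → Balanced.

Balanced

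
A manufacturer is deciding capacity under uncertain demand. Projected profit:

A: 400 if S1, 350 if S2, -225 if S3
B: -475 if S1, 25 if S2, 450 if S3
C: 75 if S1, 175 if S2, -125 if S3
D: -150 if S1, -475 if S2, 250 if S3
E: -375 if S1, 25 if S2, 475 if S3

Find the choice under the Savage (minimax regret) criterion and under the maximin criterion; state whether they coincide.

Column bests: S1=400, S2=350, S3=475.
A regrets: 0, 0, 700 → max 700
B regrets: 875, 325, 25 → max 875
C regrets: 325, 175, 600 → max 600
D regrets: 550, 825, 225 → max 825
E regrets: 775, 325, 0 → max 775
Smallest max regret = 600 → C.
Row minima: A=-225, B=-475, C=-125, D=-475, E=-375
Best worst-case = -125 → C.

minimax regret → C; maximin → C (agree)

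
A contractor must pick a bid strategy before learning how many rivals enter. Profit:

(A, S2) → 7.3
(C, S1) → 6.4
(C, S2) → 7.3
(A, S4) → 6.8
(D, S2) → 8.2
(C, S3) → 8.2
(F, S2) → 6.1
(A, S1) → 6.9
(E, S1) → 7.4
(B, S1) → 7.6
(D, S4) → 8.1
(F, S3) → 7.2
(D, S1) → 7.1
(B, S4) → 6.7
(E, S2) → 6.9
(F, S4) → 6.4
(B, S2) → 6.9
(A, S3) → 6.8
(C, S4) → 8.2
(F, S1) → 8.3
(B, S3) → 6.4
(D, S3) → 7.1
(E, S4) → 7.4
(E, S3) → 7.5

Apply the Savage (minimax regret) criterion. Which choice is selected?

Column bests: S1=8.3, S2=8.2, S3=8.2, S4=8.2.
A regrets: 1.4, 0.9, 1.4, 1.4 → max 1.4
B regrets: 0.7, 1.3, 1.8, 1.5 → max 1.8
C regrets: 1.9, 0.9, 0.0, 0.0 → max 1.9
D regrets: 1.2, 0.0, 1.1, 0.1 → max 1.2
E regrets: 0.9, 1.3, 0.7, 0.8 → max 1.3
F regrets: 0.0, 2.1, 1.0, 1.8 → max 2.1
Smallest max regret = 1.2 → D.

D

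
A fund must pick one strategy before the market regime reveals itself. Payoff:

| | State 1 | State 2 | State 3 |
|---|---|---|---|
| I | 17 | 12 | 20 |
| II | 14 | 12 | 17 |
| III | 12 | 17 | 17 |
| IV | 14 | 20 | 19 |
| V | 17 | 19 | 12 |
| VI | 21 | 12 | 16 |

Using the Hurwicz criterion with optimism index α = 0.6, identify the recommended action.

IV

I: 0.6·20 + 0.4·12 = 16.8
II: 0.6·17 + 0.4·12 = 15
III: 0.6·17 + 0.4·12 = 15
IV: 0.6·20 + 0.4·14 = 17.6
V: 0.6·19 + 0.4·12 = 16.2
VI: 0.6·21 + 0.4·12 = 17.4
Highest Hurwicz score = 17.6 → IV.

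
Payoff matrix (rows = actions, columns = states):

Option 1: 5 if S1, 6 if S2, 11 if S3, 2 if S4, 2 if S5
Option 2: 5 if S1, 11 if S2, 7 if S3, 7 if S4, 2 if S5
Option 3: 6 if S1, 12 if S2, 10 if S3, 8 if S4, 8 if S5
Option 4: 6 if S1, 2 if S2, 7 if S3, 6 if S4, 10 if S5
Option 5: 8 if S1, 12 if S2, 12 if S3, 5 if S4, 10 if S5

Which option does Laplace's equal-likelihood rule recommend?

Option 5

Row averages: Option 1=5.2, Option 2=6.4, Option 3=8.8, Option 4=6.2, Option 5=9.4
Highest average = 9.4 → Option 5.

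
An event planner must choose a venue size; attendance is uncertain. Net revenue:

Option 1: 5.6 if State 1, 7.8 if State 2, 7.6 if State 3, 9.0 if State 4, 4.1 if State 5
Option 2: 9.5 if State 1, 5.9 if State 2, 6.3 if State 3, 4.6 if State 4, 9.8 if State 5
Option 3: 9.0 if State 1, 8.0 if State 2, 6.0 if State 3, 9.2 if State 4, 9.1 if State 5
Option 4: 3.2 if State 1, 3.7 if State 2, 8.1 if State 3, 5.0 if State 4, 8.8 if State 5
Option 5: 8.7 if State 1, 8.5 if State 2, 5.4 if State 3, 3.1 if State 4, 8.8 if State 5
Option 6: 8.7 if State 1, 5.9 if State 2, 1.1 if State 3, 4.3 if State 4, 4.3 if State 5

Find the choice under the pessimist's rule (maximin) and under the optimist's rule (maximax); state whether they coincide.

maximin → Option 3; maximax → Option 2 (disagree)

Row minima: Option 1=4.1, Option 2=4.6, Option 3=6.0, Option 4=3.2, Option 5=3.1, Option 6=1.1
Best worst-case = 6.0 → Option 3.
Row maxima: Option 1=9.0, Option 2=9.8, Option 3=9.2, Option 4=8.8, Option 5=8.8, Option 6=8.7
Best best-case = 9.8 → Option 2.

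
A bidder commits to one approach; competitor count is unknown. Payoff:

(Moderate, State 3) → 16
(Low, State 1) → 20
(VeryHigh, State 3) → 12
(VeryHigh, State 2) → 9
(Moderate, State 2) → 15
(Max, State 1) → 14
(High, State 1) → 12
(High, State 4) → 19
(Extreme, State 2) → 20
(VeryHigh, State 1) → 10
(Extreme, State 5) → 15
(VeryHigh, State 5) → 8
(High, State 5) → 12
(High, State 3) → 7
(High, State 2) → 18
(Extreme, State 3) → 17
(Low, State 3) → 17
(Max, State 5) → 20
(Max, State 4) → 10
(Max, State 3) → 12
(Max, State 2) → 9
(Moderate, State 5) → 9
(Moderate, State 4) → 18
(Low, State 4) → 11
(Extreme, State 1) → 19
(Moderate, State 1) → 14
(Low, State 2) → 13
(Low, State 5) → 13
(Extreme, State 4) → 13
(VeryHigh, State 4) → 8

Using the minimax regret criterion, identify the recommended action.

Column bests: State 1=20, State 2=20, State 3=17, State 4=19, State 5=20.
Low regrets: 0, 7, 0, 8, 7 → max 8
Moderate regrets: 6, 5, 1, 1, 11 → max 11
High regrets: 8, 2, 10, 0, 8 → max 10
VeryHigh regrets: 10, 11, 5, 11, 12 → max 12
Extreme regrets: 1, 0, 0, 6, 5 → max 6
Max regrets: 6, 11, 5, 9, 0 → max 11
Smallest max regret = 6 → Extreme.

Extreme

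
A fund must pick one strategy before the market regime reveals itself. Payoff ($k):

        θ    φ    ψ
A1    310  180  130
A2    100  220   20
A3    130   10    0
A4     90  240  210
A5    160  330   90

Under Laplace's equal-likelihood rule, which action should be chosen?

Row averages: A1=620/3, A2=340/3, A3=140/3, A4=180, A5=580/3
Highest average = 620/3 → A1.

A1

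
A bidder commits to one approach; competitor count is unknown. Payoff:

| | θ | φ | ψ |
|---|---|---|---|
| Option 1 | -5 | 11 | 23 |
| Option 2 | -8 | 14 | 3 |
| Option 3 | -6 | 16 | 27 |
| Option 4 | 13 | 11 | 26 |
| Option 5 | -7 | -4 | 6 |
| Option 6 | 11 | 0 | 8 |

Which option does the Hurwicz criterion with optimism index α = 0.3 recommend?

Option 1: 0.3·23 + 0.7·(-5) = 3.4
Option 2: 0.3·14 + 0.7·(-8) = -1.4
Option 3: 0.3·27 + 0.7·(-6) = 3.9
Option 4: 0.3·26 + 0.7·11 = 15.5
Option 5: 0.3·6 + 0.7·(-7) = -3.1
Option 6: 0.3·11 + 0.7·0 = 3.3
Highest Hurwicz score = 15.5 → Option 4.

Option 4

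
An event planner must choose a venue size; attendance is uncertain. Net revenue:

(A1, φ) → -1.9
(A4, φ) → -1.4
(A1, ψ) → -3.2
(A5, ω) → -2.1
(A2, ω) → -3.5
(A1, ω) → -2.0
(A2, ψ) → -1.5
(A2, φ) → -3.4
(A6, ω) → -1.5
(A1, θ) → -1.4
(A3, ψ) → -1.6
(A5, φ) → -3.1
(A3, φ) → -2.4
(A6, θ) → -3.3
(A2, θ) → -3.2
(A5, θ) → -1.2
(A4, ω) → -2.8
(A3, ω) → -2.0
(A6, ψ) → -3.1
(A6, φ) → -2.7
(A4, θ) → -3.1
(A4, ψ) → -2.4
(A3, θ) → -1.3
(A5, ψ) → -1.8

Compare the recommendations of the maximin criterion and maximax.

maximin → A3; maximax → A5 (disagree)

Row minima: A1=-3.2, A2=-3.5, A3=-2.4, A4=-3.1, A5=-3.1, A6=-3.3
Best worst-case = -2.4 → A3.
Row maxima: A1=-1.4, A2=-1.5, A3=-1.3, A4=-1.4, A5=-1.2, A6=-1.5
Best best-case = -1.2 → A5.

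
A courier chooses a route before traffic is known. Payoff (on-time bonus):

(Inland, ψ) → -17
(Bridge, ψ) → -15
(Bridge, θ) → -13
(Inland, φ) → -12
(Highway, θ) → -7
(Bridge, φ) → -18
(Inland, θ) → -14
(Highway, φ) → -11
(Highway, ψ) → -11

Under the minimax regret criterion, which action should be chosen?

Column bests: θ=-7, φ=-11, ψ=-11.
Bridge regrets: 6, 7, 4 → max 7
Inland regrets: 7, 1, 6 → max 7
Highway regrets: 0, 0, 0 → max 0
Smallest max regret = 0 → Highway.

Highway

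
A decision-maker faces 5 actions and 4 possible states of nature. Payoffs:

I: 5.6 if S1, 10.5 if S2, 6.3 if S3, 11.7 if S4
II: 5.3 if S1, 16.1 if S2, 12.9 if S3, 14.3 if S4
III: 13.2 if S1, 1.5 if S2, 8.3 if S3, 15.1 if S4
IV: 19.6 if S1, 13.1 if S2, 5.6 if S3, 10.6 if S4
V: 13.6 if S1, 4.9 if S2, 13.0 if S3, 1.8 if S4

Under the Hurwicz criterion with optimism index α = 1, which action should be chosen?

I: 1·11.7 + 0·5.6 = 11.7
II: 1·16.1 + 0·5.3 = 16.1
III: 1·15.1 + 0·1.5 = 15.1
IV: 1·19.6 + 0·5.6 = 19.6
V: 1·13.6 + 0·1.8 = 13.6
Highest Hurwicz score = 19.6 → IV.

IV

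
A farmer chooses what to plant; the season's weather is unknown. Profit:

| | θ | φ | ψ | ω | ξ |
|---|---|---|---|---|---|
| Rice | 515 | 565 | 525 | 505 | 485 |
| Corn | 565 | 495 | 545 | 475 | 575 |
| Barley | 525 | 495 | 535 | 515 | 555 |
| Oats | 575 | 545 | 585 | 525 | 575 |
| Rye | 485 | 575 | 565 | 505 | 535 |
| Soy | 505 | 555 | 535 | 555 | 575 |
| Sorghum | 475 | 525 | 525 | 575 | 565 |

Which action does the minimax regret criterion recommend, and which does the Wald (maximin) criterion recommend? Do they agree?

minimax regret → Oats; maximin → Oats (agree)

Column bests: θ=575, φ=575, ψ=585, ω=575, ξ=575.
Rice regrets: 60, 10, 60, 70, 90 → max 90
Corn regrets: 10, 80, 40, 100, 0 → max 100
Barley regrets: 50, 80, 50, 60, 20 → max 80
Oats regrets: 0, 30, 0, 50, 0 → max 50
Rye regrets: 90, 0, 20, 70, 40 → max 90
Soy regrets: 70, 20, 50, 20, 0 → max 70
Sorghum regrets: 100, 50, 60, 0, 10 → max 100
Smallest max regret = 50 → Oats.
Row minima: Rice=485, Corn=475, Barley=495, Oats=525, Rye=485, Soy=505, Sorghum=475
Best worst-case = 525 → Oats.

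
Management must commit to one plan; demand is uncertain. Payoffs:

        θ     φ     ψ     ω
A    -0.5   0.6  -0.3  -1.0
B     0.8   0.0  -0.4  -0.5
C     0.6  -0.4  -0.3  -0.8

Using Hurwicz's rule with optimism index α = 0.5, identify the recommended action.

A: 0.5·0.6 + 0.5·(-1.0) = -0.2
B: 0.5·0.8 + 0.5·(-0.5) = 0.15
C: 0.5·0.6 + 0.5·(-0.8) = -0.1
Highest Hurwicz score = 0.15 → B.

B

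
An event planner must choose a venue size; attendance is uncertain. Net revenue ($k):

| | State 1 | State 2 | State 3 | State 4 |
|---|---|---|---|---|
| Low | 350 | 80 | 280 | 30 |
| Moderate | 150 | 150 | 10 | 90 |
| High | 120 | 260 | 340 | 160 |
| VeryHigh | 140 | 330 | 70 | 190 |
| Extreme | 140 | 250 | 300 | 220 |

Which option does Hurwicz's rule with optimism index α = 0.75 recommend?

Low: 0.75·350 + 0.25·30 = 270
Moderate: 0.75·150 + 0.25·10 = 115
High: 0.75·340 + 0.25·120 = 285
VeryHigh: 0.75·330 + 0.25·70 = 265
Extreme: 0.75·300 + 0.25·140 = 260
Highest Hurwicz score = 285 → High.

High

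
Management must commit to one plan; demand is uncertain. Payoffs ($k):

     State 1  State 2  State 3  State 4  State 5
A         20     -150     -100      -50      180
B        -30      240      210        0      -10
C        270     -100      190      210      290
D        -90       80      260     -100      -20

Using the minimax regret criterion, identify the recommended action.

Column bests: State 1=270, State 2=240, State 3=260, State 4=210, State 5=290.
A regrets: 250, 390, 360, 260, 110 → max 390
B regrets: 300, 0, 50, 210, 300 → max 300
C regrets: 0, 340, 70, 0, 0 → max 340
D regrets: 360, 160, 0, 310, 310 → max 360
Smallest max regret = 300 → B.

B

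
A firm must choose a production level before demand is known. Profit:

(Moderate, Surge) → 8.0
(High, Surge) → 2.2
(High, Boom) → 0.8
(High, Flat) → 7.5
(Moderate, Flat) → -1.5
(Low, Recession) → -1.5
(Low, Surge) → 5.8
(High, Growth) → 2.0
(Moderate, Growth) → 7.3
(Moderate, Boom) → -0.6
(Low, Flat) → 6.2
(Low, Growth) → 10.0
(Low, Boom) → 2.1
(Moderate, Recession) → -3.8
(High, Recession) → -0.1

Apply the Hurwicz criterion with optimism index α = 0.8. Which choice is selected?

Low: 0.8·10.0 + 0.2·(-1.5) = 7.7
Moderate: 0.8·8.0 + 0.2·(-3.8) = 5.64
High: 0.8·7.5 + 0.2·(-0.1) = 5.98
Highest Hurwicz score = 7.7 → Low.

Low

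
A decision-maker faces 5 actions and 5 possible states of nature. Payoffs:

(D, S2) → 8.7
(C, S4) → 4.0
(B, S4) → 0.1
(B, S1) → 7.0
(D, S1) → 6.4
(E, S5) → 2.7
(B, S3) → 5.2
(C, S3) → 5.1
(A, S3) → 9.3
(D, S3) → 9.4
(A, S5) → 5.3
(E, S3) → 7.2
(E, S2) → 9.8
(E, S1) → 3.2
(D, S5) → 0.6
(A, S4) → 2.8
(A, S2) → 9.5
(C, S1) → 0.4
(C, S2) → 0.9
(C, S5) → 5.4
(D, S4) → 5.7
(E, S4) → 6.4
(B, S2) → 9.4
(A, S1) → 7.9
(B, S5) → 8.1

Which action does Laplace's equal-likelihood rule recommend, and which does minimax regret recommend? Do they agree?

laplace → A; minimax regret → A (agree)

Row averages: A=6.96, B=5.96, C=3.16, D=6.16, E=5.86
Highest average = 6.96 → A.
Column bests: S1=7.9, S2=9.8, S3=9.4, S4=6.4, S5=8.1.
A regrets: 0.0, 0.3, 0.1, 3.6, 2.8 → max 3.6
B regrets: 0.9, 0.4, 4.2, 6.3, 0.0 → max 6.3
C regrets: 7.5, 8.9, 4.3, 2.4, 2.7 → max 8.9
D regrets: 1.5, 1.1, 0.0, 0.7, 7.5 → max 7.5
E regrets: 4.7, 0.0, 2.2, 0.0, 5.4 → max 5.4
Smallest max regret = 3.6 → A.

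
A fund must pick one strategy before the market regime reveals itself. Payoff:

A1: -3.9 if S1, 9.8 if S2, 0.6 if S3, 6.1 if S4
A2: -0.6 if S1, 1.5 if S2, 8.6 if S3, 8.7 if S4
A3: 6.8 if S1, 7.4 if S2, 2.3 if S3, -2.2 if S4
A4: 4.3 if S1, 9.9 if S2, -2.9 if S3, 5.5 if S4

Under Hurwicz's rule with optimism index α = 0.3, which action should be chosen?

A2

A1: 0.3·9.8 + 0.7·(-3.9) = 0.21
A2: 0.3·8.7 + 0.7·(-0.6) = 2.19
A3: 0.3·7.4 + 0.7·(-2.2) = 0.68
A4: 0.3·9.9 + 0.7·(-2.9) = 0.94
Highest Hurwicz score = 2.19 → A2.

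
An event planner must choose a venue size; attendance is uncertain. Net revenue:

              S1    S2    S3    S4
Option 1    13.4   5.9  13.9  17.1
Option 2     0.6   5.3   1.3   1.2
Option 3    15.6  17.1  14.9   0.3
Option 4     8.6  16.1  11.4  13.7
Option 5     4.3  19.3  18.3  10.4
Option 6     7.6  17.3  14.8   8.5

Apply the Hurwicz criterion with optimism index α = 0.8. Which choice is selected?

Option 1: 0.8·17.1 + 0.2·5.9 = 14.86
Option 2: 0.8·5.3 + 0.2·0.6 = 4.36
Option 3: 0.8·17.1 + 0.2·0.3 = 13.74
Option 4: 0.8·16.1 + 0.2·8.6 = 14.6
Option 5: 0.8·19.3 + 0.2·4.3 = 16.3
Option 6: 0.8·17.3 + 0.2·7.6 = 15.36
Highest Hurwicz score = 16.3 → Option 5.

Option 5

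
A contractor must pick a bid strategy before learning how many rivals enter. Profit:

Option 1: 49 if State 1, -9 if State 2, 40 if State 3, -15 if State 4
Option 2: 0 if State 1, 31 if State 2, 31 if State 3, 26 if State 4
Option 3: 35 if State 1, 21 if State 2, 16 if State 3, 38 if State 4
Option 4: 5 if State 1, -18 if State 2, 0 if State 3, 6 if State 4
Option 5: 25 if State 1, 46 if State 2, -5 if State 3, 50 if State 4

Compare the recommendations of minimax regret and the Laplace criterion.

minimax regret → Option 3; laplace → Option 5 (disagree)

Column bests: State 1=49, State 2=46, State 3=40, State 4=50.
Option 1 regrets: 0, 55, 0, 65 → max 65
Option 2 regrets: 49, 15, 9, 24 → max 49
Option 3 regrets: 14, 25, 24, 12 → max 25
Option 4 regrets: 44, 64, 40, 44 → max 64
Option 5 regrets: 24, 0, 45, 0 → max 45
Smallest max regret = 25 → Option 3.
Row averages: Option 1=16.25, Option 2=22, Option 3=27.5, Option 4=-1.75, Option 5=29
Highest average = 29 → Option 5.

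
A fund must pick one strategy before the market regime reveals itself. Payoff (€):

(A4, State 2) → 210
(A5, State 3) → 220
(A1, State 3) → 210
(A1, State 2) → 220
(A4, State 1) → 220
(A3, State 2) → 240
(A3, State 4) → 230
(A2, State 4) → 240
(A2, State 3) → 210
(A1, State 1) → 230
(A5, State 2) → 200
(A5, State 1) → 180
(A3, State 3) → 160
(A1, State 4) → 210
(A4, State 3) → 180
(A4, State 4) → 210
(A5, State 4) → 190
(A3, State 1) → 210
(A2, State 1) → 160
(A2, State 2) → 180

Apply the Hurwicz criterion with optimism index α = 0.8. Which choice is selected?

A1

A1: 0.8·230 + 0.2·210 = 226
A2: 0.8·240 + 0.2·160 = 224
A3: 0.8·240 + 0.2·160 = 224
A4: 0.8·220 + 0.2·180 = 212
A5: 0.8·220 + 0.2·180 = 212
Highest Hurwicz score = 226 → A1.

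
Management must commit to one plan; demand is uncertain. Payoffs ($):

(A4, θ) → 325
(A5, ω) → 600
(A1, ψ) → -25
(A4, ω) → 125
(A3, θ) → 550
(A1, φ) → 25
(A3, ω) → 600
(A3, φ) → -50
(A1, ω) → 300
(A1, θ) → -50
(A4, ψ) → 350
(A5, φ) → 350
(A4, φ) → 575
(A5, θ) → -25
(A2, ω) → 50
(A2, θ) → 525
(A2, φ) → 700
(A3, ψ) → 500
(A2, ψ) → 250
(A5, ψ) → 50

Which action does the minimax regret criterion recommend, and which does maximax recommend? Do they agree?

Column bests: θ=550, φ=700, ψ=500, ω=600.
A1 regrets: 600, 675, 525, 300 → max 675
A2 regrets: 25, 0, 250, 550 → max 550
A3 regrets: 0, 750, 0, 0 → max 750
A4 regrets: 225, 125, 150, 475 → max 475
A5 regrets: 575, 350, 450, 0 → max 575
Smallest max regret = 475 → A4.
Row maxima: A1=300, A2=700, A3=600, A4=575, A5=600
Best best-case = 700 → A2.

minimax regret → A4; maximax → A2 (disagree)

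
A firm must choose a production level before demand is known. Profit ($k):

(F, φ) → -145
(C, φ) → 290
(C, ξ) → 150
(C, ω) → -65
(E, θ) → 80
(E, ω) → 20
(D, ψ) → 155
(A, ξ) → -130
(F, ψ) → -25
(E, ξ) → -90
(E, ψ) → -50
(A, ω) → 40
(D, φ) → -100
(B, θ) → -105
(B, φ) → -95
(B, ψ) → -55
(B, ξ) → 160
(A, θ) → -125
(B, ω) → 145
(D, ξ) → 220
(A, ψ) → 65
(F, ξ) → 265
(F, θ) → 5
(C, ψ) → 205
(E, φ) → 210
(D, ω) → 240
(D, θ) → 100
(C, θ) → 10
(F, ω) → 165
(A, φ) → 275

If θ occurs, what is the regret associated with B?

205

Best payoff under θ is 100.
Regret = 100 − (-105) = 205.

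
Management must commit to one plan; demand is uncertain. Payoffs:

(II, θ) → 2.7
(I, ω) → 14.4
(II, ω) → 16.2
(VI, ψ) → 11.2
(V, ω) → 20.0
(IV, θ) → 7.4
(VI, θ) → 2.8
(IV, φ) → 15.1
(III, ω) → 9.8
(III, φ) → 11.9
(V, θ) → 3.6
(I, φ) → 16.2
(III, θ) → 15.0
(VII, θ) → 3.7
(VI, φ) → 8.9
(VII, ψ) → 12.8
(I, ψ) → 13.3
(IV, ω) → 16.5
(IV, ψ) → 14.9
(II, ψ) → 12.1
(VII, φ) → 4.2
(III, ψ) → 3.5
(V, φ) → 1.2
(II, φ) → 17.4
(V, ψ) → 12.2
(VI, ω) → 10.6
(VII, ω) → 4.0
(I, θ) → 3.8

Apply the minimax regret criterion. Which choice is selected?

IV

Column bests: θ=15.0, φ=17.4, ψ=14.9, ω=20.0.
I regrets: 11.2, 1.2, 1.6, 5.6 → max 11.2
II regrets: 12.3, 0.0, 2.8, 3.8 → max 12.3
III regrets: 0.0, 5.5, 11.4, 10.2 → max 11.4
IV regrets: 7.6, 2.3, 0.0, 3.5 → max 7.6
V regrets: 11.4, 16.2, 2.7, 0.0 → max 16.2
VI regrets: 12.2, 8.5, 3.7, 9.4 → max 12.2
VII regrets: 11.3, 13.2, 2.1, 16.0 → max 16.0
Smallest max regret = 7.6 → IV.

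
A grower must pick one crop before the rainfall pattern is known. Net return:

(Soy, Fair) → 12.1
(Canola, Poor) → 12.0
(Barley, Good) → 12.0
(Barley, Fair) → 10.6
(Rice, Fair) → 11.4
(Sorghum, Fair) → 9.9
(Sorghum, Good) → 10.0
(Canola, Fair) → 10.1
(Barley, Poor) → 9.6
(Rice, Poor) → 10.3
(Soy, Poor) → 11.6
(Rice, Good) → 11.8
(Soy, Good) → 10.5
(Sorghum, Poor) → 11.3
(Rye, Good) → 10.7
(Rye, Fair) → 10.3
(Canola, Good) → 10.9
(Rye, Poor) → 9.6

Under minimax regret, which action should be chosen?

Soy

Column bests: Poor=12.0, Fair=12.1, Good=12.0.
Sorghum regrets: 0.7, 2.2, 2.0 → max 2.2
Canola regrets: 0.0, 2.0, 1.1 → max 2.0
Rye regrets: 2.4, 1.8, 1.3 → max 2.4
Soy regrets: 0.4, 0.0, 1.5 → max 1.5
Barley regrets: 2.4, 1.5, 0.0 → max 2.4
Rice regrets: 1.7, 0.7, 0.2 → max 1.7
Smallest max regret = 1.5 → Soy.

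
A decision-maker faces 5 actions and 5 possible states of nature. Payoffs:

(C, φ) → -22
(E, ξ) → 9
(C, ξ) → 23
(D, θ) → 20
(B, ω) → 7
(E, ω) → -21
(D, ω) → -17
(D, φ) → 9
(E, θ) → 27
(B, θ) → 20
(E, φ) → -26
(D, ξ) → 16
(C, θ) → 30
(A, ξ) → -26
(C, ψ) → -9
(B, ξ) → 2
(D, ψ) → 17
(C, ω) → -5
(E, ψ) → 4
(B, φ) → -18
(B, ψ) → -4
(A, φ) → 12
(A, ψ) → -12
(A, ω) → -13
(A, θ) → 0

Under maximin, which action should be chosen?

D

Row minima: A=-26, B=-18, C=-22, D=-17, E=-26
Best worst-case = -17 → D.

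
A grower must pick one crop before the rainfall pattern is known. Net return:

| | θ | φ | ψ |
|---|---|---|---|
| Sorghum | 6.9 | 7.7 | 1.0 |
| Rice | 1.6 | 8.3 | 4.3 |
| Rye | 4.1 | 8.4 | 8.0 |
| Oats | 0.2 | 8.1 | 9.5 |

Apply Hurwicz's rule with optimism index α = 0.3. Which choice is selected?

Rye

Sorghum: 0.3·7.7 + 0.7·1.0 = 3.01
Rice: 0.3·8.3 + 0.7·1.6 = 3.61
Rye: 0.3·8.4 + 0.7·4.1 = 5.39
Oats: 0.3·9.5 + 0.7·0.2 = 2.99
Highest Hurwicz score = 5.39 → Rye.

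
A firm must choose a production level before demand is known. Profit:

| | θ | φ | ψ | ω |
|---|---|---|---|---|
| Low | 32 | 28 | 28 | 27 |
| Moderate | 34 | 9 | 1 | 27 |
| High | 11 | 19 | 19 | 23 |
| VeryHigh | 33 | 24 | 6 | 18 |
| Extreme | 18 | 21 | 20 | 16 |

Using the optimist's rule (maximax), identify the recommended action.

Moderate

Row maxima: Low=32, Moderate=34, High=23, VeryHigh=33, Extreme=21
Best best-case = 34 → Moderate.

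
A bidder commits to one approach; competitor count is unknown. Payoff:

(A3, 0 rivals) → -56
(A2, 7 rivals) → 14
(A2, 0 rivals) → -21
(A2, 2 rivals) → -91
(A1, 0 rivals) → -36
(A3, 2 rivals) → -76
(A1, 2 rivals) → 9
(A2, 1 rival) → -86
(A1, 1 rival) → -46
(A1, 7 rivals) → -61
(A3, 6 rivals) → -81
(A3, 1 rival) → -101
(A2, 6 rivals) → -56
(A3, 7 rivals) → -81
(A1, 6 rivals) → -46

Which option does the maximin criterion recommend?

Row minima: A1=-61, A2=-91, A3=-101
Best worst-case = -61 → A1.

A1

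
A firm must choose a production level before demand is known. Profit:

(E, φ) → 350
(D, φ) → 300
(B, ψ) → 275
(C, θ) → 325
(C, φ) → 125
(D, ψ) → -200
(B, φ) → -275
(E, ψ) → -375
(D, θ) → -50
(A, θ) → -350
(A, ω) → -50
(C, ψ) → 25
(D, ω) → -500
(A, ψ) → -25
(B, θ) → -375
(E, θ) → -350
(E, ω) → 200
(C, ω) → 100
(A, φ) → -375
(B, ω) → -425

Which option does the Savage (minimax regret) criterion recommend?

C

Column bests: θ=325, φ=350, ψ=275, ω=200.
A regrets: 675, 725, 300, 250 → max 725
B regrets: 700, 625, 0, 625 → max 700
C regrets: 0, 225, 250, 100 → max 250
D regrets: 375, 50, 475, 700 → max 700
E regrets: 675, 0, 650, 0 → max 675
Smallest max regret = 250 → C.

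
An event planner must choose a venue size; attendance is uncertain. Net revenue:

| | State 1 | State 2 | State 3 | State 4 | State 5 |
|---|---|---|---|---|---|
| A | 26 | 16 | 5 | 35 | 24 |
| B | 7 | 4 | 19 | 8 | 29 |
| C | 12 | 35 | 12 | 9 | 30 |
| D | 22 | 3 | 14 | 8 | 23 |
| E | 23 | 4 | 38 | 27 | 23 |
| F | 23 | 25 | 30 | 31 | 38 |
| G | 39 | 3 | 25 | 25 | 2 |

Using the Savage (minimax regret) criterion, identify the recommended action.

F

Column bests: State 1=39, State 2=35, State 3=38, State 4=35, State 5=38.
A regrets: 13, 19, 33, 0, 14 → max 33
B regrets: 32, 31, 19, 27, 9 → max 32
C regrets: 27, 0, 26, 26, 8 → max 27
D regrets: 17, 32, 24, 27, 15 → max 32
E regrets: 16, 31, 0, 8, 15 → max 31
F regrets: 16, 10, 8, 4, 0 → max 16
G regrets: 0, 32, 13, 10, 36 → max 36
Smallest max regret = 16 → F.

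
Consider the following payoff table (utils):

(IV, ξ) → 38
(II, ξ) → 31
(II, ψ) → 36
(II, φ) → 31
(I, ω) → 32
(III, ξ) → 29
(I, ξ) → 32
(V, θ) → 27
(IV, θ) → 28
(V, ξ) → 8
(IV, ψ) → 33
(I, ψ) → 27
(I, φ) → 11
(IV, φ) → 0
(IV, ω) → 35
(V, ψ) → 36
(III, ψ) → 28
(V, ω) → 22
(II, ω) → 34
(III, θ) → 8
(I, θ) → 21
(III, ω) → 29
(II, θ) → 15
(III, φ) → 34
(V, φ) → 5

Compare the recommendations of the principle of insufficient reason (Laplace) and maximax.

Row averages: I=24.6, II=29.4, III=25.6, IV=26.8, V=19.6
Highest average = 29.4 → II.
Row maxima: I=32, II=36, III=34, IV=38, V=36
Best best-case = 38 → IV.

laplace → II; maximax → IV (disagree)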